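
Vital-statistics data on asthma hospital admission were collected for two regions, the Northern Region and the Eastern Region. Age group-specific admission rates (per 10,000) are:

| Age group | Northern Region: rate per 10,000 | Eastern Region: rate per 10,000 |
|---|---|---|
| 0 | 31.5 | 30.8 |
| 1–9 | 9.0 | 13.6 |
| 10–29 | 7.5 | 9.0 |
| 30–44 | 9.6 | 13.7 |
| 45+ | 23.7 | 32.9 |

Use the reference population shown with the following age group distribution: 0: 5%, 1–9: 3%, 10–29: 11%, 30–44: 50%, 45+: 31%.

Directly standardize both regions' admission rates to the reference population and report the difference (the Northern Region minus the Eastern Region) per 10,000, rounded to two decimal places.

-5.17

Standard weights: 0.05, 0.03, 0.11, 0.50, 0.31.
The Northern Region: 0.0500×31.5 + 0.0300×9.0 + 0.1100×7.5 + 0.5000×9.6 + 0.3100×23.7 = 14.8170 per 10,000.
The Eastern Region: 0.0500×30.8 + 0.0300×13.6 + 0.1100×9.0 + 0.5000×13.7 + 0.3100×32.9 = 19.9870 per 10,000.
Difference = 14.8170 − 19.9870 = -5.1700.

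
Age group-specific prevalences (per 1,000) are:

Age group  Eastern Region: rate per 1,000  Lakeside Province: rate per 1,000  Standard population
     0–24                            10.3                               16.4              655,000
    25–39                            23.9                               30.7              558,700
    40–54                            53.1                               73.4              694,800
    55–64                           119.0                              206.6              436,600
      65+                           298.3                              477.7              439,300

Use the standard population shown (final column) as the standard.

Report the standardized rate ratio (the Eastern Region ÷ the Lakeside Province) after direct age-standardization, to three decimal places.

Standard total = 2,784,400; weights = 0.2352, 0.2007, 0.2495, 0.1568, 0.1578.
The Eastern Region: 0.2352×10.3 + 0.2007×23.9 + 0.2495×53.1 + 0.1568×119.0 + 0.1578×298.3 = 86.1916 per 1,000.
The Lakeside Province: 0.2352×16.4 + 0.2007×30.7 + 0.2495×73.4 + 0.1568×206.6 + 0.1578×477.7 = 136.0967 per 1,000.
Ratio = 86.1916 ÷ 136.0967 = 0.63331.

0.633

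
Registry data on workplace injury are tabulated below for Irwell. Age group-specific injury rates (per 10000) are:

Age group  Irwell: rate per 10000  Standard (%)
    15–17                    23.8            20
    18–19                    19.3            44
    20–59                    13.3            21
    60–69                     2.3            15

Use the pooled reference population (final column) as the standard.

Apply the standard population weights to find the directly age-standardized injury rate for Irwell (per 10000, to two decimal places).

Standard weights: 0.20, 0.44, 0.21, 0.15.
Standardized rate: 0.2000×23.8 + 0.4400×19.3 + 0.2100×13.3 + 0.1500×2.3 = 16.3900 per 10000.

16.39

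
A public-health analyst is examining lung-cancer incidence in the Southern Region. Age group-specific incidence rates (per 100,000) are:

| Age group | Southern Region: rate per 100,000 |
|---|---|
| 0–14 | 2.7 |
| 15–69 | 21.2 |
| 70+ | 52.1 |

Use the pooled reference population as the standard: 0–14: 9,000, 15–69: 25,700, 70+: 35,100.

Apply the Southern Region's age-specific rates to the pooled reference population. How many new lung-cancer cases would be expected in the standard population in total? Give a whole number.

Expected new lung-cancer cases = Σ (standard pop × age-specific rate ÷ 100,000)
= 9,000×2.7/100,000 + 25,700×21.2/100,000 + 35,100×52.1/100,000
= 0.24 + 5.45 + 18.29 = 23.98.

24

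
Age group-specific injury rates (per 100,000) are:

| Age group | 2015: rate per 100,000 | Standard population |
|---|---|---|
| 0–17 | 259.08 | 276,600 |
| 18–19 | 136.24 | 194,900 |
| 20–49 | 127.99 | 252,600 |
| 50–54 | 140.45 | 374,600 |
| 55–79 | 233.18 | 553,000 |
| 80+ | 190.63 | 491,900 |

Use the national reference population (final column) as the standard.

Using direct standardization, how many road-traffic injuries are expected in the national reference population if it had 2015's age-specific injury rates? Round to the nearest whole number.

Expected road-traffic injuries = Σ (standard pop × age-specific rate ÷ 100,000)
= 276,600×259.08/100,000 + 194,900×136.24/100,000 + 252,600×127.99/100,000 + 374,600×140.45/100,000 + 553,000×233.18/100,000 + 491,900×190.63/100,000
= 716.62 + 265.53 + 323.30 + 526.13 + 1289.49 + 937.71 = 4058.77.

4059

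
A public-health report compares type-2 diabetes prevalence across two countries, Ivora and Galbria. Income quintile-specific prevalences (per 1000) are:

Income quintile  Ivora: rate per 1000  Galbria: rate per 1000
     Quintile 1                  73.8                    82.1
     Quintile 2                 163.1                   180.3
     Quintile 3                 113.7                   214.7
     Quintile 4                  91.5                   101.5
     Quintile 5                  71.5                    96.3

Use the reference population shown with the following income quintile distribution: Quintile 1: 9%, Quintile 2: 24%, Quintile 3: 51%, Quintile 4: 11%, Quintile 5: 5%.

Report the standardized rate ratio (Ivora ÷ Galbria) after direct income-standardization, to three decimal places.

Standard weights: 0.09, 0.24, 0.51, 0.11, 0.05.
Ivora: 0.0900×73.8 + 0.2400×163.1 + 0.5100×113.7 + 0.1100×91.5 + 0.0500×71.5 = 117.4130 per 1000.
Galbria: 0.0900×82.1 + 0.2400×180.3 + 0.5100×214.7 + 0.1100×101.5 + 0.0500×96.3 = 176.1380 per 1000.
Ratio = 117.4130 ÷ 176.1380 = 0.66660.

0.667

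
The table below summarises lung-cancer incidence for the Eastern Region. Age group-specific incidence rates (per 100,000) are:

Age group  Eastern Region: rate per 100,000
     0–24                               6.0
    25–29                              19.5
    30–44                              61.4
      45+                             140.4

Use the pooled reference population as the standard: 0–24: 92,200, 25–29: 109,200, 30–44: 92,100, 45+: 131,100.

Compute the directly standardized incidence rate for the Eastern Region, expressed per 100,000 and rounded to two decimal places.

62.99

Standard total = 424,600; weights = 0.2171, 0.2572, 0.2169, 0.3088.
Standardized rate: 0.2171×6.0 + 0.2572×19.5 + 0.2169×61.4 + 0.3088×140.4 = 62.9863 per 100,000.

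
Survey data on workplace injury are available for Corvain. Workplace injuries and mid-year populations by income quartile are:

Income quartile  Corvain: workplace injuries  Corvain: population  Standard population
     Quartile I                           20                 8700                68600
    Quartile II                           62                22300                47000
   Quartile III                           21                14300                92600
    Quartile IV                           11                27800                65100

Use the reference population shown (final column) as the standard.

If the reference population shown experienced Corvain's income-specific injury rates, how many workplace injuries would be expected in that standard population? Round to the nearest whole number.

450

Income-specific rates per 10000 for Corvain: 22.99, 27.80, 14.69, 3.96.
Expected workplace injuries = Σ (standard pop × income-specific rate ÷ 10000)
= 68600×22.99/10000 + 47000×27.80/10000 + 92600×14.69/10000 + 65100×3.96/10000
= 157.70 + 130.67 + 135.99 + 25.76 = 450.12.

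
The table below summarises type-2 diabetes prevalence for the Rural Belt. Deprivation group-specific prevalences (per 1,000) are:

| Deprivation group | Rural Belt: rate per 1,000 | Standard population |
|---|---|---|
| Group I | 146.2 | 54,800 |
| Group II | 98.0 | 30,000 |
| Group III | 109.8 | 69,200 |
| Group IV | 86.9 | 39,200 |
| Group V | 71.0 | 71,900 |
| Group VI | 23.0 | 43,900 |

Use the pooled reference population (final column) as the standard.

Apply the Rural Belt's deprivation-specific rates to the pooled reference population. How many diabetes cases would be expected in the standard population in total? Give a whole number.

28071

Expected diabetes cases = Σ (standard pop × deprivation-specific rate ÷ 1,000)
= 54,800×146.2/1,000 + 30,000×98.0/1,000 + 69,200×109.8/1,000 + 39,200×86.9/1,000 + 71,900×71.0/1,000 + 43,900×23.0/1,000
= 8011.76 + 2940.00 + 7598.16 + 3406.48 + 5104.90 + 1009.70 = 28071.00.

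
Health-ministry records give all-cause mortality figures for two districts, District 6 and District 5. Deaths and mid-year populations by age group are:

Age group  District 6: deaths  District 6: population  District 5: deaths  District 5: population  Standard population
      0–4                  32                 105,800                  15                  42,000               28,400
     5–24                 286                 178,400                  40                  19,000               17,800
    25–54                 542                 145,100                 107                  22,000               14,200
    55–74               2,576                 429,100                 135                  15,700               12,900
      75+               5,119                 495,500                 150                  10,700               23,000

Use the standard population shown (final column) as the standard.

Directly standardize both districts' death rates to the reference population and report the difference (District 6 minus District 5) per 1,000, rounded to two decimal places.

Age-specific rates per 1,000 for District 6: 0.302, 1.603, 3.735, 6.003, 10.331.
For District 5: 0.357, 2.105, 4.864, 8.599, 14.019.
Standard total = 96,300; weights = 0.2949, 0.1848, 0.1475, 0.1340, 0.2388.
District 6: 0.2949×0.302 + 0.1848×1.603 + 0.1475×3.735 + 0.1340×6.003 + 0.2388×10.331 = 4.2079 per 1,000.
District 5: 0.2949×0.357 + 0.1848×2.105 + 0.1475×4.864 + 0.1340×8.599 + 0.2388×14.019 = 5.7117 per 1,000.
Difference = 4.2079 − 5.7117 = -1.5038.

-1.50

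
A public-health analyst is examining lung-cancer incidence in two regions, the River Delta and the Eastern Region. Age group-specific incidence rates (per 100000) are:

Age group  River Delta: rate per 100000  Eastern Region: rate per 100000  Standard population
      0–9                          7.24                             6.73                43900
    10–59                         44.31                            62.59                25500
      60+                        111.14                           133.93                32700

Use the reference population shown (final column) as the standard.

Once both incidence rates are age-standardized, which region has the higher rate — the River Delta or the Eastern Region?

Standard total = 102100; weights = 0.4300, 0.2498, 0.3203.
The River Delta: 0.4300×7.24 + 0.2498×44.31 + 0.3203×111.14 = 49.7749 per 100000.
The Eastern Region: 0.4300×6.73 + 0.2498×62.59 + 0.3203×133.93 = 61.4202 per 100000.

Eastern Region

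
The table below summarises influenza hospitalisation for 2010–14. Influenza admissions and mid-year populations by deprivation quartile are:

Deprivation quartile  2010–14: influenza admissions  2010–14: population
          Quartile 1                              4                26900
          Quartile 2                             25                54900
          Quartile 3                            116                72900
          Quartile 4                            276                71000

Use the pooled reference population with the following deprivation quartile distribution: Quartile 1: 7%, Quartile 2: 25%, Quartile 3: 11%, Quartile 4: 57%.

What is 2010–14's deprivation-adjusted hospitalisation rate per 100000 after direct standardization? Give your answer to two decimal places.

251.51

Deprivation-specific rates per 100000 for 2010–14: 14.87, 45.54, 159.12, 388.73.
Standard weights: 0.07, 0.25, 0.11, 0.57.
Standardized rate: 0.0700×14.87 + 0.2500×45.54 + 0.1100×159.12 + 0.5700×388.73 = 251.5061 per 100000.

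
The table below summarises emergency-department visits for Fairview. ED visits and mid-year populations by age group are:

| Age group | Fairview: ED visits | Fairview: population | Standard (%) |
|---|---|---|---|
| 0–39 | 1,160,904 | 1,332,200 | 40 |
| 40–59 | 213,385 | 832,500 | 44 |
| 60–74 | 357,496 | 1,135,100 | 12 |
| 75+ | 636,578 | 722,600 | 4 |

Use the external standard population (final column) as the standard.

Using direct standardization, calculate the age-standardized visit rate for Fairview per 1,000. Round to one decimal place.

534.4

Age-specific rates per 1,000 for Fairview: 871.419, 256.318, 314.947, 880.955.
Standard weights: 0.40, 0.44, 0.12, 0.04.
Standardized rate: 0.4000×871.419 + 0.4400×256.318 + 0.1200×314.947 + 0.0400×880.955 = 534.3793 per 1,000.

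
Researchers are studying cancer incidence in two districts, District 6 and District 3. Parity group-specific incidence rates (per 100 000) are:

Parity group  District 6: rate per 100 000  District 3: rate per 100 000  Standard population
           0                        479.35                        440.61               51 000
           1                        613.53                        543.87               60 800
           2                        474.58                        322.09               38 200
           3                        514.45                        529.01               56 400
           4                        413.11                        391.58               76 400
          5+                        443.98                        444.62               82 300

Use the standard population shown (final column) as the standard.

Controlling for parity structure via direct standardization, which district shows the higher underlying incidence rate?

District 6

Standard total = 365 100; weights = 0.1397, 0.1665, 0.1046, 0.1545, 0.2093, 0.2254.
District 6: 0.1397×479.35 + 0.1665×613.53 + 0.1046×474.58 + 0.1545×514.45 + 0.2093×413.11 + 0.2254×443.98 = 484.7838 per 100 000.
District 3: 0.1397×440.61 + 0.1665×543.87 + 0.1046×322.09 + 0.1545×529.01 + 0.2093×391.58 + 0.2254×444.62 = 449.7051 per 100 000.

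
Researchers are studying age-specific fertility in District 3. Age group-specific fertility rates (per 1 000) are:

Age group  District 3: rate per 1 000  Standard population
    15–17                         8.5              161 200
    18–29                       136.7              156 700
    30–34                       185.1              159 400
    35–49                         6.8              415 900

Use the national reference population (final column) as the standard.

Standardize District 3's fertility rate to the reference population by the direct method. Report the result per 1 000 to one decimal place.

Standard total = 893 200; weights = 0.1805, 0.1754, 0.1785, 0.4656.
Standardized rate: 0.1805×8.5 + 0.1754×136.7 + 0.1785×185.1 + 0.4656×6.8 = 61.7153 per 1 000.

61.7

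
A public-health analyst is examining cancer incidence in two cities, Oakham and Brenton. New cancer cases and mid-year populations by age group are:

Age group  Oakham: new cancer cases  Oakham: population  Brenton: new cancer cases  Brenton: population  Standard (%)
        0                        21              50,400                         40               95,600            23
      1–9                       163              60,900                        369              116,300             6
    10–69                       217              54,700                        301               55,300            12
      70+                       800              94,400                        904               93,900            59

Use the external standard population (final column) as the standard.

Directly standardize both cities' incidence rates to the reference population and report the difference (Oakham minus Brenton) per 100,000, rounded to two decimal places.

Age-specific rates per 100,000 for Oakham: 41.67, 267.65, 396.71, 847.46.
For Brenton: 41.84, 317.28, 544.30, 962.73.
Standard weights: 0.23, 0.06, 0.12, 0.59.
Oakham: 0.2300×41.67 + 0.0600×267.65 + 0.1200×396.71 + 0.5900×847.46 = 573.2476 per 100,000.
Brenton: 0.2300×41.84 + 0.0600×317.28 + 0.1200×544.30 + 0.5900×962.73 = 661.9854 per 100,000.
Difference = 573.2476 − 661.9854 = -88.7378.

-88.74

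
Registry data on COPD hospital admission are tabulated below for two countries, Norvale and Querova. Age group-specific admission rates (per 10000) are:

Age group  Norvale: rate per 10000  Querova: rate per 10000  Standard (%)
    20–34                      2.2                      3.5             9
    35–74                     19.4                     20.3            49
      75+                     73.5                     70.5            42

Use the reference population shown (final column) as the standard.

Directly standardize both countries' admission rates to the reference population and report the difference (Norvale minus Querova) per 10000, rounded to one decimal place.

0.7

Standard weights: 0.09, 0.49, 0.42.
Norvale: 0.0900×2.2 + 0.4900×19.4 + 0.4200×73.5 = 40.5740 per 10000.
Querova: 0.0900×3.5 + 0.4900×20.3 + 0.4200×70.5 = 39.8720 per 10000.
Difference = 40.5740 − 39.8720 = 0.7020.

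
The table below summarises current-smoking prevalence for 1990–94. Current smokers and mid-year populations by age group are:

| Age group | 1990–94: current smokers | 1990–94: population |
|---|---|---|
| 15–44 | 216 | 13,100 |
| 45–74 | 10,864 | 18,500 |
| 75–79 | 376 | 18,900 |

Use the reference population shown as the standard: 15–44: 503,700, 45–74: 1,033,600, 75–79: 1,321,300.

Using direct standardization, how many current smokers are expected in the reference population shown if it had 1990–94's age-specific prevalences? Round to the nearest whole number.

Age-specific rates per 1,000 for 1990–94: 16.489, 587.243, 19.894.
Expected current smokers = Σ (standard pop × age-specific rate ÷ 1,000)
= 503,700×16.489/1,000 + 1,033,600×587.243/1,000 + 1,321,300×19.894/1,000
= 8305.28 + 606974.62 + 26286.18 = 641566.08.

641566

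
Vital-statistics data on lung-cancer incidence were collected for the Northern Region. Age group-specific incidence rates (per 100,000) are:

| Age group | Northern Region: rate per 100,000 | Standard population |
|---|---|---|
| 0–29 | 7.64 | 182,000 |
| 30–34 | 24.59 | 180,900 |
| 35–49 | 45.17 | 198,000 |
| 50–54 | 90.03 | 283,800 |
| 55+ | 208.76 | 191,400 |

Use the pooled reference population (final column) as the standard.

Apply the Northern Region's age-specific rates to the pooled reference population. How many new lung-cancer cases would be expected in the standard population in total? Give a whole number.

Expected new lung-cancer cases = Σ (standard pop × age-specific rate ÷ 100,000)
= 182,000×7.64/100,000 + 180,900×24.59/100,000 + 198,000×45.17/100,000 + 283,800×90.03/100,000 + 191,400×208.76/100,000
= 13.90 + 44.48 + 89.44 + 255.51 + 399.57 = 802.90.

803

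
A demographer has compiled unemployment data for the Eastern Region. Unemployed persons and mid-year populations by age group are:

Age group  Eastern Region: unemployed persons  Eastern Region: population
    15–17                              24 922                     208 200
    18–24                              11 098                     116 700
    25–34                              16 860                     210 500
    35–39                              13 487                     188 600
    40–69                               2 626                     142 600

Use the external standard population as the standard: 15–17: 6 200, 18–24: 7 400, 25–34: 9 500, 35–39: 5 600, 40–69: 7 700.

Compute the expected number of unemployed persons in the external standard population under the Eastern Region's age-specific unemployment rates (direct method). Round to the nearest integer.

2749

Age-specific rates per 1 000 for the Eastern Region: 119.702, 95.099, 80.095, 71.511, 18.415.
Expected unemployed persons = Σ (standard pop × age-specific rate ÷ 1 000)
= 6 200×119.702/1 000 + 7 400×95.099/1 000 + 9 500×80.095/1 000 + 5 600×71.511/1 000 + 7 700×18.415/1 000
= 742.15 + 703.73 + 760.90 + 400.46 + 141.80 = 2749.04.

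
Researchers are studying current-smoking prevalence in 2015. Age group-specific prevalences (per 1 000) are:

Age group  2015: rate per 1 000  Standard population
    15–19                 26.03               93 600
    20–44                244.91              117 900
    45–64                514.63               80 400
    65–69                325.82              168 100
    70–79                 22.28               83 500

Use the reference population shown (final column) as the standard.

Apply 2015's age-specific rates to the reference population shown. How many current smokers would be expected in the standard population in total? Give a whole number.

129318

Expected current smokers = Σ (standard pop × age-specific rate ÷ 1 000)
= 93 600×26.03/1 000 + 117 900×244.91/1 000 + 80 400×514.63/1 000 + 168 100×325.82/1 000 + 83 500×22.28/1 000
= 2436.41 + 28874.89 + 41376.25 + 54770.34 + 1860.38 = 129318.27.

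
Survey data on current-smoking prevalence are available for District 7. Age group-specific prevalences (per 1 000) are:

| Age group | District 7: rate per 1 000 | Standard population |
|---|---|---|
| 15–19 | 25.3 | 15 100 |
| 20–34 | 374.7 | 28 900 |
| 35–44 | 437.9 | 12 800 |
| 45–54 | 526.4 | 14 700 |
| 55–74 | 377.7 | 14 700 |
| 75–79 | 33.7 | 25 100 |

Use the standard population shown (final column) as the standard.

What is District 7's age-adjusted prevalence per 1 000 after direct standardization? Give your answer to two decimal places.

Standard total = 111 300; weights = 0.1357, 0.2597, 0.1150, 0.1321, 0.1321, 0.2255.
Standardized rate: 0.1357×25.3 + 0.2597×374.7 + 0.1150×437.9 + 0.1321×526.4 + 0.1321×377.7 + 0.2255×33.7 = 278.0963 per 1 000.

278.10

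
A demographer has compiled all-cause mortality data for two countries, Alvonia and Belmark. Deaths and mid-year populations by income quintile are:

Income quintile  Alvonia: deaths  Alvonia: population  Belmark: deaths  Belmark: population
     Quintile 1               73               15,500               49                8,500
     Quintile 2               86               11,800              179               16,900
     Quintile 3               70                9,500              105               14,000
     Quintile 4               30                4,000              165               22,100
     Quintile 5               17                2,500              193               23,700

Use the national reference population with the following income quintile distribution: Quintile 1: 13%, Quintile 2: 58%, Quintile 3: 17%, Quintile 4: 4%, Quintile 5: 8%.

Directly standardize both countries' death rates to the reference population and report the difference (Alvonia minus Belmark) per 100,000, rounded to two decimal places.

Income-specific rates per 100,000 for Alvonia: 470.97, 728.81, 736.84, 750.00, 680.00.
For Belmark: 576.47, 1059.17, 750.00, 746.61, 814.35.
Standard weights: 0.13, 0.58, 0.17, 0.04, 0.08.
Alvonia: 0.1300×470.97 + 0.5800×728.81 + 0.1700×736.84 + 0.0400×750.00 + 0.0800×680.00 = 693.6008 per 100,000.
Belmark: 0.1300×576.47 + 0.5800×1059.17 + 0.1700×750.00 + 0.0400×746.61 + 0.0800×814.35 = 911.7726 per 100,000.
Difference = 693.6008 − 911.7726 = -218.1718.

-218.17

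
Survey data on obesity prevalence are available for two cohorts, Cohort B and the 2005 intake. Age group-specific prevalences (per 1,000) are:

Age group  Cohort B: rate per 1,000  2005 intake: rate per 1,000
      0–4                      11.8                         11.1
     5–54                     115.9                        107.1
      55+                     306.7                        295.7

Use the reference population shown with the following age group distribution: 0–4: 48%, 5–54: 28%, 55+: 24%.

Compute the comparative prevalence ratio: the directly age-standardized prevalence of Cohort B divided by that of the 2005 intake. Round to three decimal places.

1.051

Standard weights: 0.48, 0.28, 0.24.
Cohort B: 0.4800×11.8 + 0.2800×115.9 + 0.2400×306.7 = 111.7240 per 1,000.
The 2005 intake: 0.4800×11.1 + 0.2800×107.1 + 0.2400×295.7 = 106.2840 per 1,000.
Ratio = 111.7240 ÷ 106.2840 = 1.05118.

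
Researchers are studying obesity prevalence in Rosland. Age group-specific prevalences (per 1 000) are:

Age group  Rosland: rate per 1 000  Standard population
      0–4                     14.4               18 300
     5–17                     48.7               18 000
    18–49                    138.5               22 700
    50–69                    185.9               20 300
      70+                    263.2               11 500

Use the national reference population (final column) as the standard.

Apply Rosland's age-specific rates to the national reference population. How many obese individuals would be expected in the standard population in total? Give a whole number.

11085

Expected obese individuals = Σ (standard pop × age-specific rate ÷ 1 000)
= 18 300×14.4/1 000 + 18 000×48.7/1 000 + 22 700×138.5/1 000 + 20 300×185.9/1 000 + 11 500×263.2/1 000
= 263.52 + 876.60 + 3143.95 + 3773.77 + 3026.80 = 11084.64.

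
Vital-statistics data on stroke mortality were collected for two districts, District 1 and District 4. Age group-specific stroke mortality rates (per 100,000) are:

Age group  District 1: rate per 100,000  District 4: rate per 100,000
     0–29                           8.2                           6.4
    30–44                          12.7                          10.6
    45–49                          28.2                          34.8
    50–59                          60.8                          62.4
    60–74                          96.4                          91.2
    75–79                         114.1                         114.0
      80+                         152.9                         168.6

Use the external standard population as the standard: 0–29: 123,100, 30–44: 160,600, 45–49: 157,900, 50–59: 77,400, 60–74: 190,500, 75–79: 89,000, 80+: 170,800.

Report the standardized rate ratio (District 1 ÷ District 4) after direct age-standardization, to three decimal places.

Standard total = 969,300; weights = 0.1270, 0.1657, 0.1629, 0.0799, 0.1965, 0.0918, 0.1762.
District 1: 0.1270×8.2 + 0.1657×12.7 + 0.1629×28.2 + 0.0799×60.8 + 0.1965×96.4 + 0.0918×114.1 + 0.1762×152.9 = 68.9592 per 100,000.
District 4: 0.1270×6.4 + 0.1657×10.6 + 0.1629×34.8 + 0.0799×62.4 + 0.1965×91.2 + 0.0918×114.0 + 0.1762×168.6 = 71.3209 per 100,000.
Ratio = 68.9592 ÷ 71.3209 = 0.96689.

0.967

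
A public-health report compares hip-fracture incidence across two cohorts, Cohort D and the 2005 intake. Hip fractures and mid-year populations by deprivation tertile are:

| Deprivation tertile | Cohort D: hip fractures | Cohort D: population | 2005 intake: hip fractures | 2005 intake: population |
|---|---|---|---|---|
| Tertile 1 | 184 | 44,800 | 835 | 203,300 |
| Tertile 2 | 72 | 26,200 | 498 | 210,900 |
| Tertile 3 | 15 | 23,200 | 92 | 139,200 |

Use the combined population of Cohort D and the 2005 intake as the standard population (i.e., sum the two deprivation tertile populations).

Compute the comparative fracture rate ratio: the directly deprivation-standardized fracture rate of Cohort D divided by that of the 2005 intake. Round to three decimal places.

1.053

Deprivation-specific rates per 100,000 for Cohort D: 410.71, 274.81, 64.66.
For the 2005 intake: 410.72, 236.13, 66.09.
Combined standard total = 647,600; weights = 0.3831, 0.3661, 0.2508.
Cohort D: 0.3831×410.71 + 0.3661×274.81 + 0.2508×64.66 = 274.1746 per 100,000.
The 2005 intake: 0.3831×410.72 + 0.3661×236.13 + 0.2508×66.09 = 260.3773 per 100,000.
Ratio = 274.1746 ÷ 260.3773 = 1.05299.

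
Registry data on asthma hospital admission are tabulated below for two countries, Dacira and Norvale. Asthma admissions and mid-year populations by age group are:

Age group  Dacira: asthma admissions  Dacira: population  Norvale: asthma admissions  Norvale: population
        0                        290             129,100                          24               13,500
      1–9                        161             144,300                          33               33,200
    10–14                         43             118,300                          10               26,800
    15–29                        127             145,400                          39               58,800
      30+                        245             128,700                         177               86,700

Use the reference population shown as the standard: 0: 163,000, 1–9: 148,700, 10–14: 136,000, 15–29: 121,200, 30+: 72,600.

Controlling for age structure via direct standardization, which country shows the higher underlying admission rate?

Age-specific rates per 10,000 for Dacira: 22.46, 11.16, 3.63, 8.73, 19.04.
For Norvale: 17.78, 9.94, 3.73, 6.63, 20.42.
Standard total = 641,500; weights = 0.2541, 0.2318, 0.2120, 0.1889, 0.1132.
Dacira: 0.2541×22.46 + 0.2318×11.16 + 0.2120×3.63 + 0.1889×8.73 + 0.1132×19.04 = 12.8692 per 10,000.
Norvale: 0.2541×17.78 + 0.2318×9.94 + 0.2120×3.73 + 0.1889×6.63 + 0.1132×20.42 = 11.1758 per 10,000.

Dacira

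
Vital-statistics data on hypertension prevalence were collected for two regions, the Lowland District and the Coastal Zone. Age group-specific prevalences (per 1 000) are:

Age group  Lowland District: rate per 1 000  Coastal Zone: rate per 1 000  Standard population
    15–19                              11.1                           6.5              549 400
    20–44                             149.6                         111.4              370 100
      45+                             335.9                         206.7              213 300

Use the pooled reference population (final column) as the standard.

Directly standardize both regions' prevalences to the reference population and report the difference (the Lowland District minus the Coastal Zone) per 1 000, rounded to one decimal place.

Standard total = 1 132 800; weights = 0.4850, 0.3267, 0.1883.
The Lowland District: 0.4850×11.1 + 0.3267×149.6 + 0.1883×335.9 = 117.5077 per 1 000.
The Coastal Zone: 0.4850×6.5 + 0.3267×111.4 + 0.1883×206.7 = 78.4687 per 1 000.
Difference = 117.5077 − 78.4687 = 39.0390.

39.0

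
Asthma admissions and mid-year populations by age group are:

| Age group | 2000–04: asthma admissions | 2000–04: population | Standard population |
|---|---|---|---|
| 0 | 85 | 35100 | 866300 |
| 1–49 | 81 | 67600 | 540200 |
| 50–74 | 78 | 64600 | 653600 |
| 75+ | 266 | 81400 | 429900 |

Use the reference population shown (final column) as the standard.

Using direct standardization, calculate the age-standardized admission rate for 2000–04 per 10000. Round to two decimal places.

19.84

Age-specific rates per 10000 for 2000–04: 24.22, 11.98, 12.07, 32.68.
Standard total = 2490000; weights = 0.3479, 0.2169, 0.2625, 0.1727.
Standardized rate: 0.3479×24.22 + 0.2169×11.98 + 0.2625×12.07 + 0.1727×32.68 = 19.8360 per 10000.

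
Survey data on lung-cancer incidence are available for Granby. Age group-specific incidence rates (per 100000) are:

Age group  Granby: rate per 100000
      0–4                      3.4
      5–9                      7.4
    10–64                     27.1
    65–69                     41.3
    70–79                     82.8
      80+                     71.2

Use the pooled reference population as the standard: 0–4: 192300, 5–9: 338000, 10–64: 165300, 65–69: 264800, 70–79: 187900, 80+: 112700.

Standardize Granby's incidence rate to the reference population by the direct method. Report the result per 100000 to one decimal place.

33.4

Standard total = 1261000; weights = 0.1525, 0.2680, 0.1311, 0.2100, 0.1490, 0.0894.
Standardized rate: 0.1525×3.4 + 0.2680×7.4 + 0.1311×27.1 + 0.2100×41.3 + 0.1490×82.8 + 0.0894×71.2 = 33.4284 per 100000.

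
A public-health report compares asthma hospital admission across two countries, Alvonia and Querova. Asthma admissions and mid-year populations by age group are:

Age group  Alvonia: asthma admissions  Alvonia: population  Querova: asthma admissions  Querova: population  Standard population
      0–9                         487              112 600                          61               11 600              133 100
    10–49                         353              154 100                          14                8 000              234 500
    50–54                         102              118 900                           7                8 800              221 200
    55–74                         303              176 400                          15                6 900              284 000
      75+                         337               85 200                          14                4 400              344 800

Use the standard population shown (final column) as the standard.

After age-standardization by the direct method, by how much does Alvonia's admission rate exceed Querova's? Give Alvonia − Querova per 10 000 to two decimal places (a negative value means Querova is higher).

1.26

Age-specific rates per 10 000 for Alvonia: 43.25, 22.91, 8.58, 17.18, 39.55.
For Querova: 52.59, 17.50, 7.95, 21.74, 31.82.
Standard total = 1 217 600; weights = 0.1093, 0.1926, 0.1817, 0.2332, 0.2832.
Alvonia: 0.1093×43.25 + 0.1926×22.91 + 0.1817×8.58 + 0.2332×17.18 + 0.2832×39.55 = 25.9054 per 10 000.
Querova: 0.1093×52.59 + 0.1926×17.50 + 0.1817×7.95 + 0.2332×21.74 + 0.2832×31.82 = 24.6447 per 10 000.
Difference = 25.9054 − 24.6447 = 1.2607.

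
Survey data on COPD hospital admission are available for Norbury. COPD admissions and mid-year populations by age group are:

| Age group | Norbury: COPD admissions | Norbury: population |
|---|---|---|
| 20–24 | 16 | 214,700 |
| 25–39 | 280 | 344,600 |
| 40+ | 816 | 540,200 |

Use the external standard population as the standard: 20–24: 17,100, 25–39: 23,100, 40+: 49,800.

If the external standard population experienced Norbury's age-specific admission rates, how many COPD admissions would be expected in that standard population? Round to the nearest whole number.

95

Age-specific rates per 10,000 for Norbury: 0.75, 8.13, 15.11.
Expected COPD admissions = Σ (standard pop × age-specific rate ÷ 10,000)
= 17,100×0.75/10,000 + 23,100×8.13/10,000 + 49,800×15.11/10,000
= 1.27 + 18.77 + 75.23 = 95.27.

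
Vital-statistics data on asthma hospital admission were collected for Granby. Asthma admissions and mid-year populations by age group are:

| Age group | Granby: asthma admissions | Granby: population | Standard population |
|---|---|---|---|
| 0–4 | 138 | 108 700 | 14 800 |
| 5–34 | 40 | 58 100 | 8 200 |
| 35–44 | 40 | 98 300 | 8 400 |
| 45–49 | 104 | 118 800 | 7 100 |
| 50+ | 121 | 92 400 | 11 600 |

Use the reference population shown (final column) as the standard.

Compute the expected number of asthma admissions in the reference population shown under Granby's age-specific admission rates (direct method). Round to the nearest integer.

49

Age-specific rates per 10 000 for Granby: 12.70, 6.88, 4.07, 8.75, 13.10.
Expected asthma admissions = Σ (standard pop × age-specific rate ÷ 10 000)
= 14 800×12.70/10 000 + 8 200×6.88/10 000 + 8 400×4.07/10 000 + 7 100×8.75/10 000 + 11 600×13.10/10 000
= 18.79 + 5.65 + 3.42 + 6.22 + 15.19 = 49.26.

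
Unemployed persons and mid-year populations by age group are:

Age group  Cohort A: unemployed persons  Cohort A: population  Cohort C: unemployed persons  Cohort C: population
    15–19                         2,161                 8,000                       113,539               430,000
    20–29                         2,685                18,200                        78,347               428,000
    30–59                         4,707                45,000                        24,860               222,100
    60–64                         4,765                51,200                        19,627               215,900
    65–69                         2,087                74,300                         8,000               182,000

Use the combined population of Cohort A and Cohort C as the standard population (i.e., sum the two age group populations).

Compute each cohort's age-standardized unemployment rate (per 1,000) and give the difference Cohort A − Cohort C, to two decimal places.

Age-specific rates per 1,000 for Cohort A: 270.125, 147.527, 104.600, 93.066, 28.089.
For Cohort C: 264.044, 183.054, 111.932, 90.908, 43.956.
Combined standard total = 1,674,700; weights = 0.2615, 0.2664, 0.1595, 0.1595, 0.1530.
Cohort A: 0.2615×270.125 + 0.2664×147.527 + 0.1595×104.600 + 0.1595×93.066 + 0.1530×28.089 = 145.7798 per 1,000.
Cohort C: 0.2615×264.044 + 0.2664×183.054 + 0.1595×111.932 + 0.1595×90.908 + 0.1530×43.956 = 156.9083 per 1,000.
Difference = 145.7798 − 156.9083 = -11.1285.

-11.13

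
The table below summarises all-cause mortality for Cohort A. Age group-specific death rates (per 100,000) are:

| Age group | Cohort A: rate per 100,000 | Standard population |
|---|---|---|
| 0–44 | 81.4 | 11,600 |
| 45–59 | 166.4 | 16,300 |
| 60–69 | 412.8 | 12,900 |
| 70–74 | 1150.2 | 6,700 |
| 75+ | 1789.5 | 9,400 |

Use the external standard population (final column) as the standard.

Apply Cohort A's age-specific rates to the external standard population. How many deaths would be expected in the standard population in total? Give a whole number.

335

Expected deaths = Σ (standard pop × age-specific rate ÷ 100,000)
= 11,600×81.4/100,000 + 16,300×166.4/100,000 + 12,900×412.8/100,000 + 6,700×1150.2/100,000 + 9,400×1789.5/100,000
= 9.44 + 27.12 + 53.25 + 77.06 + 168.21 = 335.09.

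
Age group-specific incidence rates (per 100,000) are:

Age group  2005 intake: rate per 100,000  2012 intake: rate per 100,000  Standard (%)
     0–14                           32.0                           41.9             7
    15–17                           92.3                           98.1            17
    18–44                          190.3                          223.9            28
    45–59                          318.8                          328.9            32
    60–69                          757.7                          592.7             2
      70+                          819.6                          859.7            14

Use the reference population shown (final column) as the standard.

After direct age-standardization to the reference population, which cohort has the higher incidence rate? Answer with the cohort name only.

2012 intake

Standard weights: 0.07, 0.17, 0.28, 0.32, 0.02, 0.14.
The 2005 intake: 0.0700×32.0 + 0.1700×92.3 + 0.2800×190.3 + 0.3200×318.8 + 0.0200×757.7 + 0.1400×819.6 = 303.1290 per 100,000.
The 2012 intake: 0.0700×41.9 + 0.1700×98.1 + 0.2800×223.9 + 0.3200×328.9 + 0.0200×592.7 + 0.1400×859.7 = 319.7620 per 100,000.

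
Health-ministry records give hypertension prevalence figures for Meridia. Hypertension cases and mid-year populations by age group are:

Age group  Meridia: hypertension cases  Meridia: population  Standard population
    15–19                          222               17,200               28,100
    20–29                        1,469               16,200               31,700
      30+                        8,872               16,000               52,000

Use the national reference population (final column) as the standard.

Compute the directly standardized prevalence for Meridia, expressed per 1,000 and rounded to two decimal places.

286.86

Age-specific rates per 1,000 for Meridia: 12.907, 90.679, 554.500.
Standard total = 111,800; weights = 0.2513, 0.2835, 0.4651.
Standardized rate: 0.2513×12.907 + 0.2835×90.679 + 0.4651×554.500 = 286.8624 per 1,000.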